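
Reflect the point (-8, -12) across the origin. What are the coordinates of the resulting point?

Reflection across origin: (-8, -12) → (8, 12)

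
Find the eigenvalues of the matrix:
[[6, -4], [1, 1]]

Characteristic equation: det(A - λI) = 0
λ² - (trace)λ + (det) = 0
trace = 6 + 1 = 7, det = (6)(1) - (-4)(1) = 10
λ² - (7)λ + (10) = 0
λ = (7 ± √((7)² - 4·(10))) / 2 = (7 ± √9) / 2
Solving: λ = 2, 5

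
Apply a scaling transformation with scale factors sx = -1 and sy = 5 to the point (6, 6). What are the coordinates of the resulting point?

Scaling matrix:
[[-1, 0], [0, 5]]
Result: (6 × -1, 6 × 5) = (-6, 30)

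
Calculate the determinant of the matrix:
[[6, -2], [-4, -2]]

For a 2×2 matrix [[a, b], [c, d]], det = ad - bc
det = (6)(-2) - (-2)(-4) = -12 - 8 = -20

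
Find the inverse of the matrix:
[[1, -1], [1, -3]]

For [[a,b],[c,d]], inverse = (1/det)·[[d,-b],[-c,a]]
det = (1)(-3) - (-1)(1) = -3 - -1 = -2
Inverse = (1/-2)·[[-3, 1], [-1, 1]]
= [[3/2, -1/2], [1/2, -1/2]]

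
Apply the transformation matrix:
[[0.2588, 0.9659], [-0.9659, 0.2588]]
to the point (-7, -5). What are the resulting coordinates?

Matrix multiplication:
[[0.2588, 0.9659], [-0.9659, 0.2588]] × [-7, -5]ᵀ
= [(0.2588)(-7) + (0.9659)(-5), (-0.9659)(-7) + (0.2588)(-5)]ᵀ
= [-6.6411, 5.4673]ᵀ
Result: (-6.6411, 5.4673)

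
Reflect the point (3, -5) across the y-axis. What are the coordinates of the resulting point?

Reflection across y-axis: (3, -5) → (-3, -5)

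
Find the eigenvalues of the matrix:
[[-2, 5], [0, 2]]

Characteristic equation: det(A - λI) = 0
λ² - (trace)λ + (det) = 0
trace = -2 + 2 = 0, det = (-2)(2) - (5)(0) = -4
λ² - (0)λ + (-4) = 0
λ = (0 ± √((0)² - 4·(-4))) / 2 = (0 ± √16) / 2
Solving: λ = -2, 2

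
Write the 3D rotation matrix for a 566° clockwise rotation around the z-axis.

Rotation matrix for clockwise 566° around z-axis:
A clockwise rotation by 566° is a counterclockwise rotation by -566°.
cos(-566°) = -0.8988, sin(-566°) = 0.4384
Result: [[-0.8988, -0.4384, 0], [0.4384, -0.8988, 0], [0, 0, 1]]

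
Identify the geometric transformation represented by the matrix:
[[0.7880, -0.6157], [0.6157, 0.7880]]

This matrix represents: rotation by 38° counterclockwise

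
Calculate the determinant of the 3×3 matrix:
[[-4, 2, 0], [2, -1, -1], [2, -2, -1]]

Expansion along first row:
det = -4·det([[-1,-1],[-2,-1]]) - 2·det([[2,-1],[2,-1]]) + 0·det([[2,-1],[2,-2]])
    = -4·(-1·-1 - -1·-2) - 2·(2·-1 - -1·2) + 0·(2·-2 - -1·2)
    = -4·-1 - 2·0 + 0·-2
    = 4 + 0 + 0 = 4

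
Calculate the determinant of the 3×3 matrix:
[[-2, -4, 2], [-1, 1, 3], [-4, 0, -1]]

Expansion along first row:
det = -2·det([[1,3],[0,-1]]) - -4·det([[-1,3],[-4,-1]]) + 2·det([[-1,1],[-4,0]])
    = -2·(1·-1 - 3·0) - -4·(-1·-1 - 3·-4) + 2·(-1·0 - 1·-4)
    = -2·-1 - -4·13 + 2·4
    = 2 + 52 + 8 = 62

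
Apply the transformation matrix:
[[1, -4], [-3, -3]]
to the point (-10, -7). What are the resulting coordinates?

Matrix multiplication:
[[1, -4], [-3, -3]] × [-10, -7]ᵀ
= [(1)(-10) + (-4)(-7), (-3)(-10) + (-3)(-7)]ᵀ
= [18, 51]ᵀ
Result: (18, 51)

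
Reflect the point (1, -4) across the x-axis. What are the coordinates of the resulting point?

Reflection across x-axis: (1, -4) → (1, 4)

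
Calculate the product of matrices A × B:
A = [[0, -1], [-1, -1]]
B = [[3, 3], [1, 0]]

Matrix multiplication:
C[0][0] = 0×3 + -1×1 = -1
C[0][1] = 0×3 + -1×0 = 0
C[1][0] = -1×3 + -1×1 = -4
C[1][1] = -1×3 + -1×0 = -3
Result: [[-1, 0], [-4, -3]]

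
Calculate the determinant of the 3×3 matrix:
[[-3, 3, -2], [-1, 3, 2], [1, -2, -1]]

Expansion along first row:
det = -3·det([[3,2],[-2,-1]]) - 3·det([[-1,2],[1,-1]]) + -2·det([[-1,3],[1,-2]])
    = -3·(3·-1 - 2·-2) - 3·(-1·-1 - 2·1) + -2·(-1·-2 - 3·1)
    = -3·1 - 3·-1 + -2·-1
    = -3 + 3 + 2 = 2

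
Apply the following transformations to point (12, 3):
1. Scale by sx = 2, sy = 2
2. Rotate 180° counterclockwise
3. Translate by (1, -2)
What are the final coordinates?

Step 1: Scale → (24, 6)
Step 2: Rotate 180° → (-24, -6)
Step 3: Translate → (-23, -8)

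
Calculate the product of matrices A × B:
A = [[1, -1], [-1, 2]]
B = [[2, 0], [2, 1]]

Matrix multiplication:
C[0][0] = 1×2 + -1×2 = 0
C[0][1] = 1×0 + -1×1 = -1
C[1][0] = -1×2 + 2×2 = 2
C[1][1] = -1×0 + 2×1 = 2
Result: [[0, -1], [2, 2]]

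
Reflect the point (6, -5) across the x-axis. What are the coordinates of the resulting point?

Reflection across x-axis: (6, -5) → (6, 5)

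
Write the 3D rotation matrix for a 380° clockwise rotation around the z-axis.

Rotation matrix for clockwise 380° around z-axis:
A clockwise rotation by 380° is a counterclockwise rotation by -380°.
cos(-380°) = 0.9397, sin(-380°) = -0.3420
Result: [[0.9397, 0.3420, 0], [-0.3420, 0.9397, 0], [0, 0, 1]]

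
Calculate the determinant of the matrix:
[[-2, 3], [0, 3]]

For a 2×2 matrix [[a, b], [c, d]], det = ad - bc
det = (-2)(3) - (3)(0) = -6 - 0 = -6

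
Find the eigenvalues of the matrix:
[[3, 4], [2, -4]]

Characteristic equation: det(A - λI) = 0
λ² - (trace)λ + (det) = 0
trace = 3 + -4 = -1, det = (3)(-4) - (4)(2) = -20
λ² - (-1)λ + (-20) = 0
λ = (-1 ± √((-1)² - 4·(-20))) / 2 = (-1 ± √81) / 2
Solving: λ = -5, 4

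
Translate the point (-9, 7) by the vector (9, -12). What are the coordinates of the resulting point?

Translation by (9, -12) (homogeneous matrix [[1, 0, 9], [0, 1, -12], [0, 0, 1]]):
x' = -9 + 9 = 0
y' = 7 + -12 = -5
Result: (0, -5)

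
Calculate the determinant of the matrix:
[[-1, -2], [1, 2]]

For a 2×2 matrix [[a, b], [c, d]], det = ad - bc
det = (-1)(2) - (-2)(1) = -2 - -2 = 0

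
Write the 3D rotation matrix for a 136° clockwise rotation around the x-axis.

Rotation matrix for clockwise 136° around x-axis:
A clockwise rotation by 136° is a counterclockwise rotation by -136°.
cos(-136°) = -0.7193, sin(-136°) = -0.6947
Result: [[1, 0, 0], [0, -0.7193, 0.6947], [0, -0.6947, -0.7193]]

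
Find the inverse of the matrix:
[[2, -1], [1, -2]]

For [[a,b],[c,d]], inverse = (1/det)·[[d,-b],[-c,a]]
det = (2)(-2) - (-1)(1) = -4 - -1 = -3
Inverse = (1/-3)·[[-2, 1], [-1, 2]]
= [[2/3, -1/3], [1/3, -2/3]]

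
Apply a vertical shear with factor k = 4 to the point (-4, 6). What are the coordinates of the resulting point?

Shear matrix for vertical shear with factor k = 4:
[[1, 0], [4, 1]]
Result: (-4, 6) → (-4, -10)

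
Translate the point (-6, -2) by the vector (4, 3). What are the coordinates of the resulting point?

Translation by (4, 3) (homogeneous matrix [[1, 0, 4], [0, 1, 3], [0, 0, 1]]):
x' = -6 + 4 = -2
y' = -2 + 3 = 1
Result: (-2, 1)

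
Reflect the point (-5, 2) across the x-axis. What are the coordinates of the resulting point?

Reflection across x-axis: (-5, 2) → (-5, -2)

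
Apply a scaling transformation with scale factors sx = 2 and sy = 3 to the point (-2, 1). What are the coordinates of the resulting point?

Scaling matrix:
[[2, 0], [0, 3]]
Result: (-2 × 2, 1 × 3) = (-4, 3)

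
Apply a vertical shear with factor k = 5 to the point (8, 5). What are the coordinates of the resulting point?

Shear matrix for vertical shear with factor k = 5:
[[1, 0], [5, 1]]
Result: (8, 5) → (8, 45)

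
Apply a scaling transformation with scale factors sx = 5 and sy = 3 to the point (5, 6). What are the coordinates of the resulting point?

Scaling matrix:
[[5, 0], [0, 3]]
Result: (5 × 5, 6 × 3) = (25, 18)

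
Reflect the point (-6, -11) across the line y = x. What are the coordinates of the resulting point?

Reflection across line y = x: (-6, -11) → (-11, -6)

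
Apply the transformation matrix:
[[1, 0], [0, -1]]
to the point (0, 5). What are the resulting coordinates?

Matrix multiplication:
[[1, 0], [0, -1]] × [0, 5]ᵀ
= [(1)(0) + (0)(5), (0)(0) + (-1)(5)]ᵀ
= [0, -5]ᵀ
Result: (0, -5)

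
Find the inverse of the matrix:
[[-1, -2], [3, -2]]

For [[a,b],[c,d]], inverse = (1/det)·[[d,-b],[-c,a]]
det = (-1)(-2) - (-2)(3) = 2 - -6 = 8
Inverse = (1/8)·[[-2, 2], [-3, -1]]
= [[-1/4, 1/4], [-3/8, -1/8]]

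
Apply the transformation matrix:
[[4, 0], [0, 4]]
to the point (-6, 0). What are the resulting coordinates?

Matrix multiplication:
[[4, 0], [0, 4]] × [-6, 0]ᵀ
= [(4)(-6) + (0)(0), (0)(-6) + (4)(0)]ᵀ
= [-24, 0]ᵀ
Result: (-24, 0)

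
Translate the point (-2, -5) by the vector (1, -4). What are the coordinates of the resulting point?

Translation by (1, -4) (homogeneous matrix [[1, 0, 1], [0, 1, -4], [0, 0, 1]]):
x' = -2 + 1 = -1
y' = -5 + -4 = -9
Result: (-1, -9)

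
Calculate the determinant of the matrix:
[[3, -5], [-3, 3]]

For a 2×2 matrix [[a, b], [c, d]], det = ad - bc
det = (3)(3) - (-5)(-3) = 9 - 15 = -6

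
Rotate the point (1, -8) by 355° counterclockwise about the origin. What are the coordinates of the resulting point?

Rotation matrix for 355°: [[cos 355°, -sin 355°], [sin 355°, cos 355°]] ≈ [[0.996195, 0.087156], [-0.087156, 0.996195]]
[[0.996195, 0.087156], [-0.087156, 0.996195]] × [1, -8]ᵀ ≈ [0.2989, -8.0567]ᵀ
Result: (0.2989, -8.0567)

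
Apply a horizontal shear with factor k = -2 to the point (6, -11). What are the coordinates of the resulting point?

Shear matrix for horizontal shear with factor k = -2:
[[1, -2], [0, 1]]
Result: (6, -11) → (28, -11)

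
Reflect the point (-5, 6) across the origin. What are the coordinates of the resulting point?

Reflection across origin: (-5, 6) → (5, -6)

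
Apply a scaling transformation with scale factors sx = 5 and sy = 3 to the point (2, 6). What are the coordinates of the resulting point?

Scaling matrix:
[[5, 0], [0, 3]]
Result: (2 × 5, 6 × 3) = (10, 18)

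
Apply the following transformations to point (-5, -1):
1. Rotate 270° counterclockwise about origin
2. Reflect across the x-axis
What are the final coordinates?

Step 1: Rotate 270° → (-1, 5)
Step 2: Reflect across x-axis → (-1, -5)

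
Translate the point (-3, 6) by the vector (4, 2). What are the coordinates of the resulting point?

Translation by (4, 2) (homogeneous matrix [[1, 0, 4], [0, 1, 2], [0, 0, 1]]):
x' = -3 + 4 = 1
y' = 6 + 2 = 8
Result: (1, 8)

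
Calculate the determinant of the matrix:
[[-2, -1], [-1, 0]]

For a 2×2 matrix [[a, b], [c, d]], det = ad - bc
det = (-2)(0) - (-1)(-1) = 0 - 1 = -1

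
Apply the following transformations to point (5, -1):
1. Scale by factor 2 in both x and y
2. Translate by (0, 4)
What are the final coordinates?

Step 1: Scale (5, -1) by 2 → (10, -2)
Step 2: Translate by (0, 4) → (10, 2)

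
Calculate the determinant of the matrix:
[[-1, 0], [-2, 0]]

For a 2×2 matrix [[a, b], [c, d]], det = ad - bc
det = (-1)(0) - (0)(-2) = 0 - 0 = 0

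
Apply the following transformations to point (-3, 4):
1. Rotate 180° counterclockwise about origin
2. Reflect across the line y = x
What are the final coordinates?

Step 1: Rotate 180° → (3, -4)
Step 2: Reflect across line y = x → (-4, 3)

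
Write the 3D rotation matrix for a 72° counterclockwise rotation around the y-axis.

Rotation matrix for counterclockwise 72° around y-axis:
cos(72°) = 0.3090, sin(72°) = 0.9511
Result: [[0.3090, 0, 0.9511], [0, 1, 0], [-0.9511, 0, 0.3090]]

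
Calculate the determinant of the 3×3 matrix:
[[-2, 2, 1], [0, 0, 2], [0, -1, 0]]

Expansion along first row:
det = -2·det([[0,2],[-1,0]]) - 2·det([[0,2],[0,0]]) + 1·det([[0,0],[0,-1]])
    = -2·(0·0 - 2·-1) - 2·(0·0 - 2·0) + 1·(0·-1 - 0·0)
    = -2·2 - 2·0 + 1·0
    = -4 + 0 + 0 = -4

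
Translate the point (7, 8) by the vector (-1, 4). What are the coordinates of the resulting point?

Translation by (-1, 4) (homogeneous matrix [[1, 0, -1], [0, 1, 4], [0, 0, 1]]):
x' = 7 + -1 = 6
y' = 8 + 4 = 12
Result: (6, 12)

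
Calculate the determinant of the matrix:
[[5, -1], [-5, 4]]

For a 2×2 matrix [[a, b], [c, d]], det = ad - bc
det = (5)(4) - (-1)(-5) = 20 - 5 = 15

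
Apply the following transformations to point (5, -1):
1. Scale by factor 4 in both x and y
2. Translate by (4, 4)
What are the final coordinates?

Step 1: Scale (5, -1) by 4 → (20, -4)
Step 2: Translate by (4, 4) → (24, 0)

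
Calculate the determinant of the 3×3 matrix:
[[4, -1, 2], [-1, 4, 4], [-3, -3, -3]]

Expansion along first row:
det = 4·det([[4,4],[-3,-3]]) - -1·det([[-1,4],[-3,-3]]) + 2·det([[-1,4],[-3,-3]])
    = 4·(4·-3 - 4·-3) - -1·(-1·-3 - 4·-3) + 2·(-1·-3 - 4·-3)
    = 4·0 - -1·15 + 2·15
    = 0 + 15 + 30 = 45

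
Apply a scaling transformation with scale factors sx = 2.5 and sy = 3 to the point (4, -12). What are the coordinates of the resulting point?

Scaling matrix:
[[2.50, 0], [0, 3]]
Result: (4 × 2.5, -12 × 3) = (10, -36)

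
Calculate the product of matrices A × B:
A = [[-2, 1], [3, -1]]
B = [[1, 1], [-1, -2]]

Matrix multiplication:
C[0][0] = -2×1 + 1×-1 = -3
C[0][1] = -2×1 + 1×-2 = -4
C[1][0] = 3×1 + -1×-1 = 4
C[1][1] = 3×1 + -1×-2 = 5
Result: [[-3, -4], [4, 5]]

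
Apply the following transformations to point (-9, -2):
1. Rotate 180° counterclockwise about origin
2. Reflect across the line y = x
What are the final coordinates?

Step 1: Rotate 180° → (9, 2)
Step 2: Reflect across line y = x → (2, 9)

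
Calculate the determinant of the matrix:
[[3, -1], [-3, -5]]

For a 2×2 matrix [[a, b], [c, d]], det = ad - bc
det = (3)(-5) - (-1)(-3) = -15 - 3 = -18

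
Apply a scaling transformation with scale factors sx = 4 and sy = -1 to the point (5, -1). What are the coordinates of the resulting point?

Scaling matrix:
[[4, 0], [0, -1]]
Result: (5 × 4, -1 × -1) = (20, 1)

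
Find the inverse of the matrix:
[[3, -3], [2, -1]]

For [[a,b],[c,d]], inverse = (1/det)·[[d,-b],[-c,a]]
det = (3)(-1) - (-3)(2) = -3 - -6 = 3
Inverse = (1/3)·[[-1, 3], [-2, 3]]
= [[-1/3, 1], [-2/3, 1]]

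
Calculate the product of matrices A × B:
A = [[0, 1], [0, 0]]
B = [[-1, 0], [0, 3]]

Matrix multiplication:
C[0][0] = 0×-1 + 1×0 = 0
C[0][1] = 0×0 + 1×3 = 3
C[1][0] = 0×-1 + 0×0 = 0
C[1][1] = 0×0 + 0×3 = 0
Result: [[0, 3], [0, 0]]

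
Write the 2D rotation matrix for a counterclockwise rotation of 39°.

Rotation matrix formula: [[cos θ, -sin θ], [sin θ, cos θ]]
For θ = 39°:
cos(39°) = 0.7771
sin(39°) = 0.6293
Result: [[0.7771, -0.6293], [0.6293, 0.7771]]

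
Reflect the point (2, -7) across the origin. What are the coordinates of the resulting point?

Reflection across origin: (2, -7) → (-2, 7)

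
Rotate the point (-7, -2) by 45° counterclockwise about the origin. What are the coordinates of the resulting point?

Rotation matrix for 45°: [[cos 45°, -sin 45°], [sin 45°, cos 45°]] ≈ [[0.707107, -0.707107], [0.707107, 0.707107]]
[[0.707107, -0.707107], [0.707107, 0.707107]] × [-7, -2]ᵀ ≈ [-3.5355, -6.3640]ᵀ
Result: (-3.5355, -6.3640)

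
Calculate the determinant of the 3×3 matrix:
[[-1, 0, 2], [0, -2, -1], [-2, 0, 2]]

Expansion along first row:
det = -1·det([[-2,-1],[0,2]]) - 0·det([[0,-1],[-2,2]]) + 2·det([[0,-2],[-2,0]])
    = -1·(-2·2 - -1·0) - 0·(0·2 - -1·-2) + 2·(0·0 - -2·-2)
    = -1·-4 - 0·-2 + 2·-4
    = 4 + 0 + -8 = -4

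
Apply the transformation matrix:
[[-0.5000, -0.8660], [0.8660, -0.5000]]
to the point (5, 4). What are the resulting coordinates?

Matrix multiplication:
[[-0.5000, -0.8660], [0.8660, -0.5000]] × [5, 4]ᵀ
= [(-0.5000)(5) + (-0.8660)(4), (0.8660)(5) + (-0.5000)(4)]ᵀ
= [-5.9640, 2.3300]ᵀ
Result: (-5.9640, 2.3300)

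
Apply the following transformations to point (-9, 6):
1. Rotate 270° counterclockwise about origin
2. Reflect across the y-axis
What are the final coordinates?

Step 1: Rotate 270° → (6, 9)
Step 2: Reflect across y-axis → (-6, 9)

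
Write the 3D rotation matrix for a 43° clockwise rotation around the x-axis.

Rotation matrix for clockwise 43° around x-axis:
A clockwise rotation by 43° is a counterclockwise rotation by -43°.
cos(-43°) = 0.7314, sin(-43°) = -0.6820
Result: [[1, 0, 0], [0, 0.7314, 0.6820], [0, -0.6820, 0.7314]]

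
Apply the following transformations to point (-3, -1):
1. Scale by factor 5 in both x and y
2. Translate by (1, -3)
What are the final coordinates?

Step 1: Scale (-3, -1) by 5 → (-15, -5)
Step 2: Translate by (1, -3) → (-14, -8)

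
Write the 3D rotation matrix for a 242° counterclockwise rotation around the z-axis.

Rotation matrix for counterclockwise 242° around z-axis:
cos(242°) = -0.4695, sin(242°) = -0.8829
Result: [[-0.4695, 0.8829, 0], [-0.8829, -0.4695, 0], [0, 0, 1]]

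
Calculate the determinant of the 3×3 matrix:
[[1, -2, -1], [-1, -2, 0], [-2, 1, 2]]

Expansion along first row:
det = 1·det([[-2,0],[1,2]]) - -2·det([[-1,0],[-2,2]]) + -1·det([[-1,-2],[-2,1]])
    = 1·(-2·2 - 0·1) - -2·(-1·2 - 0·-2) + -1·(-1·1 - -2·-2)
    = 1·-4 - -2·-2 + -1·-5
    = -4 + -4 + 5 = -3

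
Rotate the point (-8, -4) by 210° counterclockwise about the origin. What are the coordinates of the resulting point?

Rotation matrix for 210°: [[cos 210°, -sin 210°], [sin 210°, cos 210°]] ≈ [[-0.866025, 0.500000], [-0.500000, -0.866025]]
[[-0.866025, 0.500000], [-0.500000, -0.866025]] × [-8, -4]ᵀ ≈ [4.9282, 7.4641]ᵀ
Result: (4.9282, 7.4641)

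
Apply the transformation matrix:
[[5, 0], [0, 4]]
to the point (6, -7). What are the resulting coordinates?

Matrix multiplication:
[[5, 0], [0, 4]] × [6, -7]ᵀ
= [(5)(6) + (0)(-7), (0)(6) + (4)(-7)]ᵀ
= [30, -28]ᵀ
Result: (30, -28)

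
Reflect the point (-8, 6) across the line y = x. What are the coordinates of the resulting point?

Reflection across line y = x: (-8, 6) → (6, -8)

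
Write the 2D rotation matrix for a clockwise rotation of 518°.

Rotation matrix formula: [[cos θ, -sin θ], [sin θ, cos θ]]
A clockwise rotation by 518° is equivalent to a counterclockwise rotation by -518°.
For θ = -518°:
cos(-518°) = -0.9272
sin(-518°) = -0.3746
Result: [[-0.9272, 0.3746], [-0.3746, -0.9272]]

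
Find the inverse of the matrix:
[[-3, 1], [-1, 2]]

For [[a,b],[c,d]], inverse = (1/det)·[[d,-b],[-c,a]]
det = (-3)(2) - (1)(-1) = -6 - -1 = -5
Inverse = (1/-5)·[[2, -1], [1, -3]]
= [[-2/5, 1/5], [-1/5, 3/5]]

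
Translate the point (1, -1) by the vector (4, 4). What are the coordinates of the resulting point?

Translation by (4, 4) (homogeneous matrix [[1, 0, 4], [0, 1, 4], [0, 0, 1]]):
x' = 1 + 4 = 5
y' = -1 + 4 = 3
Result: (5, 3)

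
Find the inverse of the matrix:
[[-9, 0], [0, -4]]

For [[a,b],[c,d]], inverse = (1/det)·[[d,-b],[-c,a]]
det = (-9)(-4) - (0)(0) = 36 - 0 = 36
Inverse = (1/36)·[[-4, 0], [0, -9]]
= [[-1/9, 0], [0, -1/4]]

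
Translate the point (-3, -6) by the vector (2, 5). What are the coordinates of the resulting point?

Translation by (2, 5) (homogeneous matrix [[1, 0, 2], [0, 1, 5], [0, 0, 1]]):
x' = -3 + 2 = -1
y' = -6 + 5 = -1
Result: (-1, -1)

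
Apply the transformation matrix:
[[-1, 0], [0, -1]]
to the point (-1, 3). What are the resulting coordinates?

Matrix multiplication:
[[-1, 0], [0, -1]] × [-1, 3]ᵀ
= [(-1)(-1) + (0)(3), (0)(-1) + (-1)(3)]ᵀ
= [1, -3]ᵀ
Result: (1, -3)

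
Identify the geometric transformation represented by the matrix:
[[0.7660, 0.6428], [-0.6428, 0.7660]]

This matrix represents: rotation by 320° counterclockwise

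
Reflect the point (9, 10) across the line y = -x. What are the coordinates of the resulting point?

Reflection across line y = -x: (9, 10) → (-10, -9)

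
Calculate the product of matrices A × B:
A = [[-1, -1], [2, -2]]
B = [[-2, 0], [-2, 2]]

Matrix multiplication:
C[0][0] = -1×-2 + -1×-2 = 4
C[0][1] = -1×0 + -1×2 = -2
C[1][0] = 2×-2 + -2×-2 = 0
C[1][1] = 2×0 + -2×2 = -4
Result: [[4, -2], [0, -4]]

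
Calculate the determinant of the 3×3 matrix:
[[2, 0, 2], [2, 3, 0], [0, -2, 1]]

Expansion along first row:
det = 2·det([[3,0],[-2,1]]) - 0·det([[2,0],[0,1]]) + 2·det([[2,3],[0,-2]])
    = 2·(3·1 - 0·-2) - 0·(2·1 - 0·0) + 2·(2·-2 - 3·0)
    = 2·3 - 0·2 + 2·-4
    = 6 + 0 + -8 = -2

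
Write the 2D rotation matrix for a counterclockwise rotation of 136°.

Rotation matrix formula: [[cos θ, -sin θ], [sin θ, cos θ]]
For θ = 136°:
cos(136°) = -0.7193
sin(136°) = 0.6947
Result: [[-0.7193, -0.6947], [0.6947, -0.7193]]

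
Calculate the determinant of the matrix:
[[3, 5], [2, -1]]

For a 2×2 matrix [[a, b], [c, d]], det = ad - bc
det = (3)(-1) - (5)(2) = -3 - 10 = -13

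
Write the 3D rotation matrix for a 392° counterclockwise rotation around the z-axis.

Rotation matrix for counterclockwise 392° around z-axis:
cos(392°) = 0.8480, sin(392°) = 0.5299
Result: [[0.8480, -0.5299, 0], [0.5299, 0.8480, 0], [0, 0, 1]]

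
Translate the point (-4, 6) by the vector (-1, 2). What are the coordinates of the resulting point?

Translation by (-1, 2) (homogeneous matrix [[1, 0, -1], [0, 1, 2], [0, 0, 1]]):
x' = -4 + -1 = -5
y' = 6 + 2 = 8
Result: (-5, 8)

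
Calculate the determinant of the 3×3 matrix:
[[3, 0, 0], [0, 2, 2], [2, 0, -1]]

Expansion along first row:
det = 3·det([[2,2],[0,-1]]) - 0·det([[0,2],[2,-1]]) + 0·det([[0,2],[2,0]])
    = 3·(2·-1 - 2·0) - 0·(0·-1 - 2·2) + 0·(0·0 - 2·2)
    = 3·-2 - 0·-4 + 0·-4
    = -6 + 0 + 0 = -6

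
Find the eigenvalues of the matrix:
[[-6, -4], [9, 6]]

Characteristic equation: det(A - λI) = 0
λ² - (trace)λ + (det) = 0
trace = -6 + 6 = 0, det = (-6)(6) - (-4)(9) = 0
λ² - (0)λ + (0) = 0
λ = (0 ± √((0)² - 4·(0))) / 2 = (0 ± √0) / 2
Solving: λ = 0, 0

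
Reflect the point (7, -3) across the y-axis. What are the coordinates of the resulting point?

Reflection across y-axis: (7, -3) → (-7, -3)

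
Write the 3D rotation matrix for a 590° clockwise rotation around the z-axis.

Rotation matrix for clockwise 590° around z-axis:
A clockwise rotation by 590° is a counterclockwise rotation by -590°.
cos(-590°) = -0.6428, sin(-590°) = 0.7660
Result: [[-0.6428, -0.7660, 0], [0.7660, -0.6428, 0], [0, 0, 1]]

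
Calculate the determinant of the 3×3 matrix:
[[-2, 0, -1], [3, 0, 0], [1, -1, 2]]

Expansion along first row:
det = -2·det([[0,0],[-1,2]]) - 0·det([[3,0],[1,2]]) + -1·det([[3,0],[1,-1]])
    = -2·(0·2 - 0·-1) - 0·(3·2 - 0·1) + -1·(3·-1 - 0·1)
    = -2·0 - 0·6 + -1·-3
    = 0 + 0 + 3 = 3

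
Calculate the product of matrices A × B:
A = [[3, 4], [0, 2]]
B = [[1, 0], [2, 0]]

Matrix multiplication:
C[0][0] = 3×1 + 4×2 = 11
C[0][1] = 3×0 + 4×0 = 0
C[1][0] = 0×1 + 2×2 = 4
C[1][1] = 0×0 + 2×0 = 0
Result: [[11, 0], [4, 0]]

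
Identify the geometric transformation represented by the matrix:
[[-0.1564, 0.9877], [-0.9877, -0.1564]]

This matrix represents: rotation by 261° counterclockwise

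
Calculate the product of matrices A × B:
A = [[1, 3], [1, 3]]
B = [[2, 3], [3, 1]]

Matrix multiplication:
C[0][0] = 1×2 + 3×3 = 11
C[0][1] = 1×3 + 3×1 = 6
C[1][0] = 1×2 + 3×3 = 11
C[1][1] = 1×3 + 3×1 = 6
Result: [[11, 6], [11, 6]]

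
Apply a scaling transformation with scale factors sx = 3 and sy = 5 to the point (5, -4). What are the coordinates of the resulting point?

Scaling matrix:
[[3, 0], [0, 5]]
Result: (5 × 3, -4 × 5) = (15, -20)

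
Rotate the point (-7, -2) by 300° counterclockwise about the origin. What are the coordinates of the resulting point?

Rotation matrix for 300°: [[cos 300°, -sin 300°], [sin 300°, cos 300°]] ≈ [[0.500000, 0.866025], [-0.866025, 0.500000]]
[[0.500000, 0.866025], [-0.866025, 0.500000]] × [-7, -2]ᵀ ≈ [-5.2321, 5.0622]ᵀ
Result: (-5.2321, 5.0622)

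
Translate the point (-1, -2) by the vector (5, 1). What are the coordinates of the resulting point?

Translation by (5, 1) (homogeneous matrix [[1, 0, 5], [0, 1, 1], [0, 0, 1]]):
x' = -1 + 5 = 4
y' = -2 + 1 = -1
Result: (4, -1)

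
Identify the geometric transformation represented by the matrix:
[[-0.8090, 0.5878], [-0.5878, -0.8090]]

This matrix represents: rotation by 216° counterclockwise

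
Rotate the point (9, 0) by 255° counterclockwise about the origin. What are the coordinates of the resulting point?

Rotation matrix for 255°: [[cos 255°, -sin 255°], [sin 255°, cos 255°]] ≈ [[-0.258819, 0.965926], [-0.965926, -0.258819]]
[[-0.258819, 0.965926], [-0.965926, -0.258819]] × [9, 0]ᵀ ≈ [-2.3294, -8.6933]ᵀ
Result: (-2.3294, -8.6933)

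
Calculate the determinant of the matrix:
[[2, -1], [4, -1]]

For a 2×2 matrix [[a, b], [c, d]], det = ad - bc
det = (2)(-1) - (-1)(4) = -2 - -4 = 2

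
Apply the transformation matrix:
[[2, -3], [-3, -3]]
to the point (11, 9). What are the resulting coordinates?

Matrix multiplication:
[[2, -3], [-3, -3]] × [11, 9]ᵀ
= [(2)(11) + (-3)(9), (-3)(11) + (-3)(9)]ᵀ
= [-5, -60]ᵀ
Result: (-5, -60)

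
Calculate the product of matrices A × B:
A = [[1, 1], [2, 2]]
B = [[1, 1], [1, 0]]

Matrix multiplication:
C[0][0] = 1×1 + 1×1 = 2
C[0][1] = 1×1 + 1×0 = 1
C[1][0] = 2×1 + 2×1 = 4
C[1][1] = 2×1 + 2×0 = 2
Result: [[2, 1], [4, 2]]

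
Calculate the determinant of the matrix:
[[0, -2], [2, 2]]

For a 2×2 matrix [[a, b], [c, d]], det = ad - bc
det = (0)(2) - (-2)(2) = 0 - -4 = 4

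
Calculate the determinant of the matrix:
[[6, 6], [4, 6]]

For a 2×2 matrix [[a, b], [c, d]], det = ad - bc
det = (6)(6) - (6)(4) = 36 - 24 = 12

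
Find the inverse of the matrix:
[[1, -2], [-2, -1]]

For [[a,b],[c,d]], inverse = (1/det)·[[d,-b],[-c,a]]
det = (1)(-1) - (-2)(-2) = -1 - 4 = -5
Inverse = (1/-5)·[[-1, 2], [2, 1]]
= [[1/5, -2/5], [-2/5, -1/5]]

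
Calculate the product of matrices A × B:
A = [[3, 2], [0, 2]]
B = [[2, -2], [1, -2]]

Matrix multiplication:
C[0][0] = 3×2 + 2×1 = 8
C[0][1] = 3×-2 + 2×-2 = -10
C[1][0] = 0×2 + 2×1 = 2
C[1][1] = 0×-2 + 2×-2 = -4
Result: [[8, -10], [2, -4]]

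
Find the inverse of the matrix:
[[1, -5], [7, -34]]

For [[a,b],[c,d]], inverse = (1/det)·[[d,-b],[-c,a]]
det = (1)(-34) - (-5)(7) = -34 - -35 = 1
Inverse = [[-34, 5], [-7, 1]]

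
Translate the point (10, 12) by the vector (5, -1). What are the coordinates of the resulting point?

Translation by (5, -1) (homogeneous matrix [[1, 0, 5], [0, 1, -1], [0, 0, 1]]):
x' = 10 + 5 = 15
y' = 12 + -1 = 11
Result: (15, 11)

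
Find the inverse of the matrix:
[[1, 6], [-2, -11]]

For [[a,b],[c,d]], inverse = (1/det)·[[d,-b],[-c,a]]
det = (1)(-11) - (6)(-2) = -11 - -12 = 1
Inverse = [[-11, -6], [2, 1]]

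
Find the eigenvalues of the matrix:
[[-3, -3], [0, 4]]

Characteristic equation: det(A - λI) = 0
λ² - (trace)λ + (det) = 0
trace = -3 + 4 = 1, det = (-3)(4) - (-3)(0) = -12
λ² - (1)λ + (-12) = 0
λ = (1 ± √((1)² - 4·(-12))) / 2 = (1 ± √49) / 2
Solving: λ = -3, 4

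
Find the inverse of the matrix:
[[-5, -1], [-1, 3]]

For [[a,b],[c,d]], inverse = (1/det)·[[d,-b],[-c,a]]
det = (-5)(3) - (-1)(-1) = -15 - 1 = -16
Inverse = (1/-16)·[[3, 1], [1, -5]]
= [[-3/16, -1/16], [-1/16, 5/16]]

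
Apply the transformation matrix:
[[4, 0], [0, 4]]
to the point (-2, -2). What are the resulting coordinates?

Matrix multiplication:
[[4, 0], [0, 4]] × [-2, -2]ᵀ
= [(4)(-2) + (0)(-2), (0)(-2) + (4)(-2)]ᵀ
= [-8, -8]ᵀ
Result: (-8, -8)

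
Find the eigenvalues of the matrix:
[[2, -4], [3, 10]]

Characteristic equation: det(A - λI) = 0
λ² - (trace)λ + (det) = 0
trace = 2 + 10 = 12, det = (2)(10) - (-4)(3) = 32
λ² - (12)λ + (32) = 0
λ = (12 ± √((12)² - 4·(32))) / 2 = (12 ± √16) / 2
Solving: λ = 4, 8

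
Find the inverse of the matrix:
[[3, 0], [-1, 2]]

For [[a,b],[c,d]], inverse = (1/det)·[[d,-b],[-c,a]]
det = (3)(2) - (0)(-1) = 6 - 0 = 6
Inverse = (1/6)·[[2, 0], [1, 3]]
= [[1/3, 0], [1/6, 1/2]]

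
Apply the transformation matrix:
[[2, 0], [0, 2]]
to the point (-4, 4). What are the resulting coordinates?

Matrix multiplication:
[[2, 0], [0, 2]] × [-4, 4]ᵀ
= [(2)(-4) + (0)(4), (0)(-4) + (2)(4)]ᵀ
= [-8, 8]ᵀ
Result: (-8, 8)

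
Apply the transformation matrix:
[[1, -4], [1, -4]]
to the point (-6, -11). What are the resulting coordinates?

Matrix multiplication:
[[1, -4], [1, -4]] × [-6, -11]ᵀ
= [(1)(-6) + (-4)(-11), (1)(-6) + (-4)(-11)]ᵀ
= [38, 38]ᵀ
Result: (38, 38)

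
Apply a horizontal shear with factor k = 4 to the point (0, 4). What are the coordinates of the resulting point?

Shear matrix for horizontal shear with factor k = 4:
[[1, 4], [0, 1]]
Result: (0, 4) → (16, 4)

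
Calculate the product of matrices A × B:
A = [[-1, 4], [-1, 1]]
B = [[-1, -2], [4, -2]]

Matrix multiplication:
C[0][0] = -1×-1 + 4×4 = 17
C[0][1] = -1×-2 + 4×-2 = -6
C[1][0] = -1×-1 + 1×4 = 5
C[1][1] = -1×-2 + 1×-2 = 0
Result: [[17, -6], [5, 0]]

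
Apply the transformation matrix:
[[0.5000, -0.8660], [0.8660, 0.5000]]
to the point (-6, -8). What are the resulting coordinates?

Matrix multiplication:
[[0.5000, -0.8660], [0.8660, 0.5000]] × [-6, -8]ᵀ
= [(0.5000)(-6) + (-0.8660)(-8), (0.8660)(-6) + (0.5000)(-8)]ᵀ
= [3.9280, -9.1960]ᵀ
Result: (3.9280, -9.1960)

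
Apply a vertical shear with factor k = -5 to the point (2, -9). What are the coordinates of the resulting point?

Shear matrix for vertical shear with factor k = -5:
[[1, 0], [-5, 1]]
Result: (2, -9) → (2, -19)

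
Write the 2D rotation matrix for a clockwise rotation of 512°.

Rotation matrix formula: [[cos θ, -sin θ], [sin θ, cos θ]]
A clockwise rotation by 512° is equivalent to a counterclockwise rotation by -512°.
For θ = -512°:
cos(-512°) = -0.8829
sin(-512°) = -0.4695
Result: [[-0.8829, 0.4695], [-0.4695, -0.8829]]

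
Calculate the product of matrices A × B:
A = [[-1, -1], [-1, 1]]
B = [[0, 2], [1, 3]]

Matrix multiplication:
C[0][0] = -1×0 + -1×1 = -1
C[0][1] = -1×2 + -1×3 = -5
C[1][0] = -1×0 + 1×1 = 1
C[1][1] = -1×2 + 1×3 = 1
Result: [[-1, -5], [1, 1]]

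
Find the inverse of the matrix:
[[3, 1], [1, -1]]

For [[a,b],[c,d]], inverse = (1/det)·[[d,-b],[-c,a]]
det = (3)(-1) - (1)(1) = -3 - 1 = -4
Inverse = (1/-4)·[[-1, -1], [-1, 3]]
= [[1/4, 1/4], [1/4, -3/4]]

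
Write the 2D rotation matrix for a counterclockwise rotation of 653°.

Rotation matrix formula: [[cos θ, -sin θ], [sin θ, cos θ]]
For θ = 653°:
cos(653°) = 0.3907
sin(653°) = -0.9205
Result: [[0.3907, 0.9205], [-0.9205, 0.3907]]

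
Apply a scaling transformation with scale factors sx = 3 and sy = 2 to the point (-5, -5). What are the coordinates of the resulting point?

Scaling matrix:
[[3, 0], [0, 2]]
Result: (-5 × 3, -5 × 2) = (-15, -10)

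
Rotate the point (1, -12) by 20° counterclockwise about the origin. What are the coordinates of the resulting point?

Rotation matrix for 20°: [[cos 20°, -sin 20°], [sin 20°, cos 20°]] ≈ [[0.939693, -0.342020], [0.342020, 0.939693]]
[[0.939693, -0.342020], [0.342020, 0.939693]] × [1, -12]ᵀ ≈ [5.0439, -10.9343]ᵀ
Result: (5.0439, -10.9343)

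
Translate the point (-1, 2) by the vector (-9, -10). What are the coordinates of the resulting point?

Translation by (-9, -10) (homogeneous matrix [[1, 0, -9], [0, 1, -10], [0, 0, 1]]):
x' = -1 + -9 = -10
y' = 2 + -10 = -8
Result: (-10, -8)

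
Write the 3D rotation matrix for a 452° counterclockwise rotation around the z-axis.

Rotation matrix for counterclockwise 452° around z-axis:
cos(452°) = -0.0349, sin(452°) = 0.9994
Result: [[-0.0349, -0.9994, 0], [0.9994, -0.0349, 0], [0, 0, 1]]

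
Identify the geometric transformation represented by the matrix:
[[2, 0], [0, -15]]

This matrix represents: non-uniform scaling by sx = 2, sy = -15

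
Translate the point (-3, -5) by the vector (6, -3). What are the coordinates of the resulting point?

Translation by (6, -3) (homogeneous matrix [[1, 0, 6], [0, 1, -3], [0, 0, 1]]):
x' = -3 + 6 = 3
y' = -5 + -3 = -8
Result: (3, -8)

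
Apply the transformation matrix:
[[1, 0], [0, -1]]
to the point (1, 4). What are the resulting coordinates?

Matrix multiplication:
[[1, 0], [0, -1]] × [1, 4]ᵀ
= [(1)(1) + (0)(4), (0)(1) + (-1)(4)]ᵀ
= [1, -4]ᵀ
Result: (1, -4)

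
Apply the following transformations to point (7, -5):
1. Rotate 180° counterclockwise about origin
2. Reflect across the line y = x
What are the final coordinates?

Step 1: Rotate 180° → (-7, 5)
Step 2: Reflect across line y = x → (5, -7)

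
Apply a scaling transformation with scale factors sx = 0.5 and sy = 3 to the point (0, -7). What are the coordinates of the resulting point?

Scaling matrix:
[[0.50, 0], [0, 3]]
Result: (0 × 0.5, -7 × 3) = (0, -21)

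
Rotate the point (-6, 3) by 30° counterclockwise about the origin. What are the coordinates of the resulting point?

Rotation matrix for 30°: [[cos 30°, -sin 30°], [sin 30°, cos 30°]] ≈ [[0.866025, -0.500000], [0.500000, 0.866025]]
[[0.866025, -0.500000], [0.500000, 0.866025]] × [-6, 3]ᵀ ≈ [-6.6962, -0.4019]ᵀ
Result: (-6.6962, -0.4019)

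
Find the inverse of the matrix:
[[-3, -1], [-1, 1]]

For [[a,b],[c,d]], inverse = (1/det)·[[d,-b],[-c,a]]
det = (-3)(1) - (-1)(-1) = -3 - 1 = -4
Inverse = (1/-4)·[[1, 1], [1, -3]]
= [[-1/4, -1/4], [-1/4, 3/4]]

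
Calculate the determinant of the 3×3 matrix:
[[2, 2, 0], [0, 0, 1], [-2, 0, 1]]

Expansion along first row:
det = 2·det([[0,1],[0,1]]) - 2·det([[0,1],[-2,1]]) + 0·det([[0,0],[-2,0]])
    = 2·(0·1 - 1·0) - 2·(0·1 - 1·-2) + 0·(0·0 - 0·-2)
    = 2·0 - 2·2 + 0·0
    = 0 + -4 + 0 = -4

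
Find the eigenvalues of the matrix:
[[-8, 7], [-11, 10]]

Characteristic equation: det(A - λI) = 0
λ² - (trace)λ + (det) = 0
trace = -8 + 10 = 2, det = (-8)(10) - (7)(-11) = -3
λ² - (2)λ + (-3) = 0
λ = (2 ± √((2)² - 4·(-3))) / 2 = (2 ± √16) / 2
Solving: λ = -1, 3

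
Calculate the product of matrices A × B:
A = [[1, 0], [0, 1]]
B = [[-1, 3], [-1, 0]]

Matrix multiplication:
C[0][0] = 1×-1 + 0×-1 = -1
C[0][1] = 1×3 + 0×0 = 3
C[1][0] = 0×-1 + 1×-1 = -1
C[1][1] = 0×3 + 1×0 = 0
Result: [[-1, 3], [-1, 0]]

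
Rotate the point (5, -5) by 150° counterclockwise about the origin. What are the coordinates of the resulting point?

Rotation matrix for 150°: [[cos 150°, -sin 150°], [sin 150°, cos 150°]] ≈ [[-0.866025, -0.500000], [0.500000, -0.866025]]
[[-0.866025, -0.500000], [0.500000, -0.866025]] × [5, -5]ᵀ ≈ [-1.8301, 6.8301]ᵀ
Result: (-1.8301, 6.8301)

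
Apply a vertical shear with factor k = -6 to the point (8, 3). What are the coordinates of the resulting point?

Shear matrix for vertical shear with factor k = -6:
[[1, 0], [-6, 1]]
Result: (8, 3) → (8, -45)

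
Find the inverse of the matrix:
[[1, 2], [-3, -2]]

For [[a,b],[c,d]], inverse = (1/det)·[[d,-b],[-c,a]]
det = (1)(-2) - (2)(-3) = -2 - -6 = 4
Inverse = (1/4)·[[-2, -2], [3, 1]]
= [[-1/2, -1/2], [3/4, 1/4]]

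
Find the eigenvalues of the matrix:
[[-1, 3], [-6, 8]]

Characteristic equation: det(A - λI) = 0
λ² - (trace)λ + (det) = 0
trace = -1 + 8 = 7, det = (-1)(8) - (3)(-6) = 10
λ² - (7)λ + (10) = 0
λ = (7 ± √((7)² - 4·(10))) / 2 = (7 ± √9) / 2
Solving: λ = 2, 5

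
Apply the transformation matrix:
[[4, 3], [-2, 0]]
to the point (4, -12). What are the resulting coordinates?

Matrix multiplication:
[[4, 3], [-2, 0]] × [4, -12]ᵀ
= [(4)(4) + (3)(-12), (-2)(4) + (0)(-12)]ᵀ
= [-20, -8]ᵀ
Result: (-20, -8)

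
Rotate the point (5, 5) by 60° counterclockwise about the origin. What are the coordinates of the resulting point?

Rotation matrix for 60°: [[cos 60°, -sin 60°], [sin 60°, cos 60°]] ≈ [[0.500000, -0.866025], [0.866025, 0.500000]]
[[0.500000, -0.866025], [0.866025, 0.500000]] × [5, 5]ᵀ ≈ [-1.8301, 6.8301]ᵀ
Result: (-1.8301, 6.8301)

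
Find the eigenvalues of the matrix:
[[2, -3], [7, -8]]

Characteristic equation: det(A - λI) = 0
λ² - (trace)λ + (det) = 0
trace = 2 + -8 = -6, det = (2)(-8) - (-3)(7) = 5
λ² - (-6)λ + (5) = 0
λ = (-6 ± √((-6)² - 4·(5))) / 2 = (-6 ± √16) / 2
Solving: λ = -5, -1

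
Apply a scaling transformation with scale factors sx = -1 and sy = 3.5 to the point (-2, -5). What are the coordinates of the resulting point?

Scaling matrix:
[[-1, 0], [0, 3.50]]
Result: (-2 × -1, -5 × 3.5) = (2, -17.5)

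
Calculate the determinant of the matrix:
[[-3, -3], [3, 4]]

For a 2×2 matrix [[a, b], [c, d]], det = ad - bc
det = (-3)(4) - (-3)(3) = -12 - -9 = -3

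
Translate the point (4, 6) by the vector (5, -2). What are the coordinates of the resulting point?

Translation by (5, -2) (homogeneous matrix [[1, 0, 5], [0, 1, -2], [0, 0, 1]]):
x' = 4 + 5 = 9
y' = 6 + -2 = 4
Result: (9, 4)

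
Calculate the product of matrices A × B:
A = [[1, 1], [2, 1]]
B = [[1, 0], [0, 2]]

Matrix multiplication:
C[0][0] = 1×1 + 1×0 = 1
C[0][1] = 1×0 + 1×2 = 2
C[1][0] = 2×1 + 1×0 = 2
C[1][1] = 2×0 + 1×2 = 2
Result: [[1, 2], [2, 2]]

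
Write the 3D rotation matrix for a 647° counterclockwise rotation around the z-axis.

Rotation matrix for counterclockwise 647° around z-axis:
cos(647°) = 0.2924, sin(647°) = -0.9563
Result: [[0.2924, 0.9563, 0], [-0.9563, 0.2924, 0], [0, 0, 1]]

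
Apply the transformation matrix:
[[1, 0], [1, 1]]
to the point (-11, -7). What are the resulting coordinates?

Matrix multiplication:
[[1, 0], [1, 1]] × [-11, -7]ᵀ
= [(1)(-11) + (0)(-7), (1)(-11) + (1)(-7)]ᵀ
= [-11, -18]ᵀ
Result: (-11, -18)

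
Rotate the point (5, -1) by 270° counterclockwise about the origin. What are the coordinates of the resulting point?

Rotation matrix for 270°: [[cos 270°, -sin 270°], [sin 270°, cos 270°]] = [[0, 1], [-1, 0]]
[[0, 1], [-1, 0]] × [5, -1]ᵀ = [-1, -5]ᵀ
Result: (-1, -5)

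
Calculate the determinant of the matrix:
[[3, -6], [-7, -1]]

For a 2×2 matrix [[a, b], [c, d]], det = ad - bc
det = (3)(-1) - (-6)(-7) = -3 - 42 = -45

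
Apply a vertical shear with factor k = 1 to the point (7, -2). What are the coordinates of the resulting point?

Shear matrix for vertical shear with factor k = 1:
[[1, 0], [1, 1]]
Result: (7, -2) → (7, 5)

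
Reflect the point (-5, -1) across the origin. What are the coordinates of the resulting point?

Reflection across origin: (-5, -1) → (5, 1)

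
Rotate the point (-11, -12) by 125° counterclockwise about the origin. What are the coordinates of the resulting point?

Rotation matrix for 125°: [[cos 125°, -sin 125°], [sin 125°, cos 125°]] ≈ [[-0.573576, -0.819152], [0.819152, -0.573576]]
[[-0.573576, -0.819152], [0.819152, -0.573576]] × [-11, -12]ᵀ ≈ [16.1392, -2.1278]ᵀ
Result: (16.1392, -2.1278)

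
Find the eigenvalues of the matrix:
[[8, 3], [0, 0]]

Characteristic equation: det(A - λI) = 0
λ² - (trace)λ + (det) = 0
trace = 8 + 0 = 8, det = (8)(0) - (3)(0) = 0
λ² - (8)λ + (0) = 0
λ = (8 ± √((8)² - 4·(0))) / 2 = (8 ± √64) / 2
Solving: λ = 0, 8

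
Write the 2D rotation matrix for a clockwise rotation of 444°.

Rotation matrix formula: [[cos θ, -sin θ], [sin θ, cos θ]]
A clockwise rotation by 444° is equivalent to a counterclockwise rotation by -444°.
For θ = -444°:
cos(-444°) = 0.1045
sin(-444°) = -0.9945
Result: [[0.1045, 0.9945], [-0.9945, 0.1045]]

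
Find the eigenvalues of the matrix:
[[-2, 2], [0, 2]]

Characteristic equation: det(A - λI) = 0
λ² - (trace)λ + (det) = 0
trace = -2 + 2 = 0, det = (-2)(2) - (2)(0) = -4
λ² - (0)λ + (-4) = 0
λ = (0 ± √((0)² - 4·(-4))) / 2 = (0 ± √16) / 2
Solving: λ = -2, 2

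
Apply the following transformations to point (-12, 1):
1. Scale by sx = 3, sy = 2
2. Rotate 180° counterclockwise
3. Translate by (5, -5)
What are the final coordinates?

Step 1: Scale → (-36, 2)
Step 2: Rotate 180° → (36, -2)
Step 3: Translate → (41, -7)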